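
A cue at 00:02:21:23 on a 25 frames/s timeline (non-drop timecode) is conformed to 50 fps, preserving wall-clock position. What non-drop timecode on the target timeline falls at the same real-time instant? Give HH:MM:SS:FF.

00:02:21:46

Source frame index: (0×3600 + 2×60 + 21) × 25 + 23 = 3548.
Real time: 3548 / (25) = 3548/25 s.
Target frame: (3548/25) × (50) = 7096.
At 50 labels/s: frame 7096 → 00:02:21:46.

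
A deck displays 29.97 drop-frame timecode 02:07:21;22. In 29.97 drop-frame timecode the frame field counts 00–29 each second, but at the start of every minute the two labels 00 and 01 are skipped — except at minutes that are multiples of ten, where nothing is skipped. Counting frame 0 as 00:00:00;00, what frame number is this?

229022

As if non-drop at 30 labels/s: (2 × 3600 + 7 × 60 + 21) × 30 + 22 = 229252.
Minute boundaries passed: 127; those not divisible by 10: 127 − 12 = 115; dropped labels = 2 × 115 = 230.
Actual frame index = 229252 − 230 = 229022.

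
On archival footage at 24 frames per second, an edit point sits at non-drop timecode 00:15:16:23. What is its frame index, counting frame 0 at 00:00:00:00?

Total seconds to the label: (0 × 3600 + 15 × 60 + 16) = 916.
Frame index = 916 × 24 + 23 = 22007.

22007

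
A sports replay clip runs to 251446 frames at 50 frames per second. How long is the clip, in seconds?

5028.92 seconds

Running time = 251446 / (50) = 5028.92 s.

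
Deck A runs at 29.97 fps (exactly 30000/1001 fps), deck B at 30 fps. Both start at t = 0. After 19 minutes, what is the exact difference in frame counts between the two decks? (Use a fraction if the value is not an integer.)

19 min = 1140 s.
A emits 30000/1001 × 1140 = 34200000/1001 frames; B emits 30 × 1140 = 34200.
Difference = 34200/1001 frames (≈ 34.1658); B is ahead of A.

34200/1001 frames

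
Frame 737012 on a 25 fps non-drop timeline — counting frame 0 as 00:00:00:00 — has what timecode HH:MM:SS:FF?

08:11:20:12

737012 ÷ 25 = 29480 full seconds, remainder 12 frames.
29480 s = 8 h 11 min 20 s.
Timecode: 08:11:20:12.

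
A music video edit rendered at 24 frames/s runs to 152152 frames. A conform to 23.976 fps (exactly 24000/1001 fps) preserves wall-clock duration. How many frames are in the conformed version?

Target frames = source frames × (target rate / source rate) = 152152 × (24000/1001)/(24) = 152152 × 1000/1001 = 152000.

152000 frames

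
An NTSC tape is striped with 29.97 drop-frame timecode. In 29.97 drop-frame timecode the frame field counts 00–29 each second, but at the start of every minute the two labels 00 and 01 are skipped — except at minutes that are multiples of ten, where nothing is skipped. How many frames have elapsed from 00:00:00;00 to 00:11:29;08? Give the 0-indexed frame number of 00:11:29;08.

As if non-drop at 30 labels/s: (0 × 3600 + 11 × 60 + 29) × 30 + 8 = 20678.
Minute boundaries passed: 11; those not divisible by 10: 11 − 1 = 10; dropped labels = 2 × 10 = 20.
Actual frame index = 20678 − 20 = 20658.

20658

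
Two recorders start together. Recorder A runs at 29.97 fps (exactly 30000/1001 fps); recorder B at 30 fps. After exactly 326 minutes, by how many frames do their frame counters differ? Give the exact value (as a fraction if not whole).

326 min = 19560 s.
A emits 30000/1001 × 19560 = 586800000/1001 frames; B emits 30 × 19560 = 586800.
Difference = 586800/1001 frames (≈ 586.2138); B is ahead of A.

586800/1001 frames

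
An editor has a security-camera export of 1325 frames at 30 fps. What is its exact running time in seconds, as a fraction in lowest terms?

265/6 seconds

Running time = 1325 ÷ (30) = 1325 × 1/30 = 265/6 s.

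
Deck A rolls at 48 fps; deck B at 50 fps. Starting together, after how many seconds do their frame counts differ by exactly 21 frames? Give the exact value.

The gap grows by |50 − 48| = 2 frames per second.
Time for a 21-frame gap: 21 ÷ (2) = 10.5 s.

10.5 seconds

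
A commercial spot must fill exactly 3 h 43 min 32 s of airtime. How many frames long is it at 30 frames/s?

3 h 43 min 32 s = 13412 s.
Frames = 13412 × 30 = 402360.

402360 frames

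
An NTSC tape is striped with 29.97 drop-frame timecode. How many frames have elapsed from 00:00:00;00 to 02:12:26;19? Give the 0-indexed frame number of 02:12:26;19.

238161

Complete 10-minute blocks: 13, each 17982 frames → 233766.
Remaining 2 whole minutes in the current block: 1800 + 1 × 1798 = 3598 frames.
Within the current minute: 26 × 30 + 19 − 2 = 797 (labels ;00/;01 skipped at this minute). Total = 233766 + 3598 + 797 = 238161.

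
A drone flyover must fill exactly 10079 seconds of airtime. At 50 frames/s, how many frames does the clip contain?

Frames = 10079 × 50 = 503950.

503950 frames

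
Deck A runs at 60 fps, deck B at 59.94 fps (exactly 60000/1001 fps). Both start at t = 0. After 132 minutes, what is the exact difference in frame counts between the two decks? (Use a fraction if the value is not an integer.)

132 min = 7920 s.
A emits 60 × 7920 = 475200 frames; B emits 60000/1001 × 7920 = 43200000/91.
Difference = 43200/91 frames (≈ 474.7253); B is behind A.

43200/91 frames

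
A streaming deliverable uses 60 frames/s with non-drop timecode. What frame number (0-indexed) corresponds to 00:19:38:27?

70707

Total seconds to the label: (0 × 3600 + 19 × 60 + 38) = 1178.
Frame index = 1178 × 60 + 27 = 70707.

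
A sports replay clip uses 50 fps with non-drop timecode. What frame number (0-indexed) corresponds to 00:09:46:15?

frame 29315

Total seconds to the label: (0 × 3600 + 9 × 60 + 46) = 586.
Frame index = 586 × 50 + 15 = 29315.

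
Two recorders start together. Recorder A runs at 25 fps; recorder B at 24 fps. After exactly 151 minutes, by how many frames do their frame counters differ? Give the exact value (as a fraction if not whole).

9060 frames

151 min = 9060 s.
A emits 25 × 9060 = 226500 frames; B emits 24 × 9060 = 217440.
Difference = 9060 frames; B is behind A.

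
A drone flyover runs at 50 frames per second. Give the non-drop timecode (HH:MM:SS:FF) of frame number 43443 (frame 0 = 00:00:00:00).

00:14:28:43

43443 ÷ 50 = 868 full seconds, remainder 43 frames.
868 s = 0 h 14 min 28 s.
Timecode: 00:14:28:43.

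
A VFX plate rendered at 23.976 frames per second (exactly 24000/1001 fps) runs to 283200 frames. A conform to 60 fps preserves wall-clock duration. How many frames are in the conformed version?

Target frames = source frames × (target rate / source rate) = 283200 × (60)/(24000/1001) = 283200 × 1001/400 = 708708.

708708 frames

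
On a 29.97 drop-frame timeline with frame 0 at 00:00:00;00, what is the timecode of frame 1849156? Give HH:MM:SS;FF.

Ten DF minutes hold 17982 frames, so frame 1849156 lies in block 102 (frames 1834164–1852145) with 14992 frames into that block.
The block's first minute is 1800 frames and the rest 1798 each; 14992 frames reaches minute 8, so 102 × 18 + 8 × 2 = 1852 labels have been skipped so far.
Adding those back, label number 1849156 + 1852 = 1851008 at 30 labels/s is 61700 s + 8 f = 17 h 8 min 20 s frame 8, i.e. 17:08:20;08.

17:08:20;08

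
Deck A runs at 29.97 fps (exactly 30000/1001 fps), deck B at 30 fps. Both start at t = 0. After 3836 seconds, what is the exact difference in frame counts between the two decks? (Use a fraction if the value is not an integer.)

A emits 30000/1001 × 3836 = 16440000/143 frames; B emits 30 × 3836 = 115080.
Difference = 16440/143 frames (≈ 114.9650); B is ahead of A.

16440/143 frames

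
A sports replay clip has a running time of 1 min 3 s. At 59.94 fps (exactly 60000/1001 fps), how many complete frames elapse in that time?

1 min 3 s = 63 s.
Frames = 63 × 60000/1001 = 540000/143 ≈ 3776.2238.
Complete frames: 3776.

3776 frames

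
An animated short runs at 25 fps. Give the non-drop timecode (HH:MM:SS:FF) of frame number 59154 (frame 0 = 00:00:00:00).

00:39:26:04

59154 ÷ 25 = 2366 full seconds, remainder 4 frames.
2366 s = 0 h 39 min 26 s.
Timecode: 00:39:26:04.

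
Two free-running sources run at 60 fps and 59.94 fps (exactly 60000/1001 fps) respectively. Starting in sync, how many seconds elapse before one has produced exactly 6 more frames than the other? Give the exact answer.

The gap grows by |60000/1001 − 60| = 60/1001 frames per second.
Time for a 6-frame gap: 6 ÷ (60/1001) = 100.1 s.

100.1 seconds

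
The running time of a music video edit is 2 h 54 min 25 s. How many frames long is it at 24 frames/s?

251160 frames

2 h 54 min 25 s = 10465 s.
Frames = 10465 × 24 = 251160.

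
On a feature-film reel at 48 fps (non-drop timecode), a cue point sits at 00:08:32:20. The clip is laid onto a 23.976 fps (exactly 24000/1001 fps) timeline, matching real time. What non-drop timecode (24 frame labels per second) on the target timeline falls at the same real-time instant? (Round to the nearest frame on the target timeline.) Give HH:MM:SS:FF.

Source frame index: (0×3600 + 8×60 + 32) × 48 + 20 = 24596.
Real time: 24596 / (48) = 6149/12 s.
Target frame: (6149/12) × (24000/1001) = 86000/7 ≈ 12285.714 → 12286.
At 24 labels/s: frame 12286 → 00:08:31:22.

00:08:31:22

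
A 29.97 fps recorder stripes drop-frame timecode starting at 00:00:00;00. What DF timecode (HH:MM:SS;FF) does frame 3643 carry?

00:02:01;17

Ten DF minutes hold 17982 frames, so frame 3643 lies in block 0 (frames 0–17981) with 3643 frames into that block.
The block's first minute is 1800 frames and the rest 1798 each; 3643 frames reaches minute 2, so 0 × 18 + 2 × 2 = 4 labels have been skipped so far.
Adding those back, label number 3643 + 4 = 3647 at 30 labels/s is 121 s + 17 f = 0 h 2 min 1 s frame 17, i.e. 00:02:01;17.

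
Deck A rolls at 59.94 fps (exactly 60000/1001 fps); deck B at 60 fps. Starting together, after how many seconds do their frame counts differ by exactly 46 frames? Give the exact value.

The gap grows by |60 − 60000/1001| = 60/1001 frames per second.
Time for a 46-frame gap: 46 ÷ (60/1001) = 23023/30 s.

23023/30 seconds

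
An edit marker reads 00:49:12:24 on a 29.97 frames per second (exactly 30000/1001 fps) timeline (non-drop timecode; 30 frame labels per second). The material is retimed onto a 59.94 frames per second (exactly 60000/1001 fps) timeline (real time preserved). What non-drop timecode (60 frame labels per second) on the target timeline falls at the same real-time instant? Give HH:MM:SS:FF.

Source frame index: (0×3600 + 49×60 + 12) × 30 + 24 = 88584.
Real time: 88584 / (30000/1001) = 3694691/1250 s.
Target frame: (3694691/1250) × (60000/1001) = 177168.
At 60 labels/s: frame 177168 → 00:49:12:48.

00:49:12:48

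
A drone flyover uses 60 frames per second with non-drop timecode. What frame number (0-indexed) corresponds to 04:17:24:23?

926663

Total seconds to the label: (4 × 3600 + 17 × 60 + 24) = 15444.
Frame index = 15444 × 60 + 23 = 926663.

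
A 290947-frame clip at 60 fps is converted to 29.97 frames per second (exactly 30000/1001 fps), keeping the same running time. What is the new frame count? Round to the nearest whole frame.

145328 frames

Frames at target rate = 290947 × (30000/1001) / (60) = 145473500/1001 ≈ 145328.172.
Nearest whole frame: 145328.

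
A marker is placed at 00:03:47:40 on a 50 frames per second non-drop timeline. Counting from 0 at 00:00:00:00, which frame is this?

frame 11390

Total seconds to the label: (0 × 3600 + 3 × 60 + 47) = 227.
Frame index = 227 × 50 + 40 = 11390.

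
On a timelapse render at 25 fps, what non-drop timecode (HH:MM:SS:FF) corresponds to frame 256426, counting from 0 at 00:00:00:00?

256426 ÷ 25 = 10257 full seconds, remainder 1 frame.
10257 s = 2 h 50 min 57 s.
Timecode: 02:50:57:01.

02:50:57:01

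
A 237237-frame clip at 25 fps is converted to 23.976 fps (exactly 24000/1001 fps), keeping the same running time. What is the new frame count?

Target frames = source frames × (target rate / source rate) = 237237 × (24000/1001)/(25) = 237237 × 960/1001 = 227520.

227520 frames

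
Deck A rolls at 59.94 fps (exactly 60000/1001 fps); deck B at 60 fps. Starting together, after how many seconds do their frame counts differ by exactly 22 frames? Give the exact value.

The gap grows by |60 − 60000/1001| = 60/1001 frames per second.
Time for a 22-frame gap: 22 ÷ (60/1001) = 11011/30 s.

11011/30 seconds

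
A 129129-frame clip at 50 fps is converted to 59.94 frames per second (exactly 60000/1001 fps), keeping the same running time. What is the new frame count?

Target frames = source frames × (target rate / source rate) = 129129 × (60000/1001)/(50) = 129129 × 1200/1001 = 154800.

154800 frames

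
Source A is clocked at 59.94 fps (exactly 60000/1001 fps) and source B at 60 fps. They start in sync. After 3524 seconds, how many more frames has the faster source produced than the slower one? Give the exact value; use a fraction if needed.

211440/1001 frames

A emits 60000/1001 × 3524 = 211440000/1001 frames; B emits 60 × 3524 = 211440.
Difference = 211440/1001 frames (≈ 211.2288); B is ahead of A.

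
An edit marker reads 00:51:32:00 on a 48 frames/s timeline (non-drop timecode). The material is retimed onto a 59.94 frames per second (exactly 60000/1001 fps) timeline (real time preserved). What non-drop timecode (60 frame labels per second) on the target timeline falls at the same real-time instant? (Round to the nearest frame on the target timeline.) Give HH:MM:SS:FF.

Source frame index: (0×3600 + 51×60 + 32) × 48 + 0 = 148416.
Real time: 148416 / (48) = 3092 s.
Target frame: (3092) × (60000/1001) = 185520000/1001 ≈ 185334.665 → 185335.
At 60 labels/s: frame 185335 → 00:51:28:55.

00:51:28:55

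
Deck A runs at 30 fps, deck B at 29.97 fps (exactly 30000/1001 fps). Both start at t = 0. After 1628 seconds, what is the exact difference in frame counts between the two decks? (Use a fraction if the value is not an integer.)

A emits 30 × 1628 = 48840 frames; B emits 30000/1001 × 1628 = 4440000/91.
Difference = 4440/91 frames (≈ 48.7912); B is behind A.

4440/91 frames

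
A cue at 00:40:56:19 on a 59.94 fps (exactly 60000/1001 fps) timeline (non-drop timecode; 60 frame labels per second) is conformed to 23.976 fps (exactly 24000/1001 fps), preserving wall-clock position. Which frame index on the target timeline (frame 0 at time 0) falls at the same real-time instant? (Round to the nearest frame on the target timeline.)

Source frame index: (0×3600 + 40×60 + 56) × 60 + 19 = 147379.
Real time: 147379 / (60000/1001) = 147526379/60000 s.
Target frame: (147526379/60000) × (24000/1001) = 294758/5 ≈ 58951.600 → 58952.

frame 58952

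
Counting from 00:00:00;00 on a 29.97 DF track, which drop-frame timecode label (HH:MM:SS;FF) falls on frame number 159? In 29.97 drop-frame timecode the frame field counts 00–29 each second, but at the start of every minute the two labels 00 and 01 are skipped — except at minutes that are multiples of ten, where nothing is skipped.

00:00:05;09

Ten DF minutes hold 17982 frames, so frame 159 lies in block 0 (frames 0–17981) with 159 frames into that block.
The block's first minute is 1800 frames and the rest 1798 each; 159 frames reaches minute 0, so 0 × 18 + 0 × 2 = 0 labels have been skipped so far.
Adding those back, label number 159 + 0 = 159 at 30 labels/s is 5 s + 9 f = 0 h 0 min 5 s frame 9, i.e. 00:00:05;09.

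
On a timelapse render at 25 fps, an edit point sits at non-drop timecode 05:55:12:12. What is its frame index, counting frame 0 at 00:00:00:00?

Total seconds to the label: (5 × 3600 + 55 × 60 + 12) = 21312.
Frame index = 21312 × 25 + 12 = 532812.

frame 532812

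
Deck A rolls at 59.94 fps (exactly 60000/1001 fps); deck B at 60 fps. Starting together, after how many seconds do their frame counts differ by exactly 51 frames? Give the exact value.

The gap grows by |60 − 60000/1001| = 60/1001 frames per second.
Time for a 51-frame gap: 51 ÷ (60/1001) = 850.85 s.

850.85 seconds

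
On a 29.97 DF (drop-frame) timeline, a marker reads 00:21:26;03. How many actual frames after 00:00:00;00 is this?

38545

Complete 10-minute blocks: 2, each 17982 frames → 35964.
Remaining 1 whole minute in the current block: 1800 + 0 × 1798 = 1800 frames.
Within the current minute: 26 × 30 + 3 − 2 = 781 (labels ;00/;01 skipped at this minute). Total = 35964 + 1800 + 781 = 38545.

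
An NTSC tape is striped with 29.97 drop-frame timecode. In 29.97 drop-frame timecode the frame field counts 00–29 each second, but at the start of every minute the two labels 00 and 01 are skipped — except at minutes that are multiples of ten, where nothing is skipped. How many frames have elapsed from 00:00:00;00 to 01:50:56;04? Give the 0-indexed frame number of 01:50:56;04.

199486

As if non-drop at 30 labels/s: (1 × 3600 + 50 × 60 + 56) × 30 + 4 = 199684.
Minute boundaries passed: 110; those not divisible by 10: 110 − 11 = 99; dropped labels = 2 × 99 = 198.
Actual frame index = 199684 − 198 = 199486.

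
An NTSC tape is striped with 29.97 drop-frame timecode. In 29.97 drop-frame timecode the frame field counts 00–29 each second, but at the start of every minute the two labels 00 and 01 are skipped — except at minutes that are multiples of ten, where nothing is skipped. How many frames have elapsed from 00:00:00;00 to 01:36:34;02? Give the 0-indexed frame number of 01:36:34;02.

173648

As if non-drop at 30 labels/s: (1 × 3600 + 36 × 60 + 34) × 30 + 2 = 173822.
Minute boundaries passed: 96; those not divisible by 10: 96 − 9 = 87; dropped labels = 2 × 87 = 174.
Actual frame index = 173822 − 174 = 173648.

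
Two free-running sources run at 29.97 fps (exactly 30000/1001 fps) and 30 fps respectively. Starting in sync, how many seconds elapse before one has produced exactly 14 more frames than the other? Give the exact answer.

7007/15 seconds

The gap grows by |30 − 30000/1001| = 30/1001 frames per second.
Time for a 14-frame gap: 14 ÷ (30/1001) = 7007/15 s.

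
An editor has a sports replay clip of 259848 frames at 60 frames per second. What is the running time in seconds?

4330.8 seconds

Running time = 259848 / (60) = 4330.8 s.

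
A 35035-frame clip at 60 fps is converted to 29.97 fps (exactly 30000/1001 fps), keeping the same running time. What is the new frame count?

Target frames = source frames × (target rate / source rate) = 35035 × (30000/1001)/(60) = 35035 × 500/1001 = 17500.

17500 frames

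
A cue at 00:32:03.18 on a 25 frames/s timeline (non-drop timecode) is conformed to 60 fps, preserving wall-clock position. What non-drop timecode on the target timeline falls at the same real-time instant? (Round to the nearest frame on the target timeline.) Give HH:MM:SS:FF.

00:32:03:43

Source frame index: (0×3600 + 32×60 + 3) × 25 + 18 = 48093.
Real time: 48093 / (25) = 48093/25 s.
Target frame: (48093/25) × (60) = 577116/5 ≈ 115423.200 → 115423.
At 60 labels/s: frame 115423 → 00:32:03:43.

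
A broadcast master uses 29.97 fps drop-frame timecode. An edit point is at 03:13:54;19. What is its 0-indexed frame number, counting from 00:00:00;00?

As if non-drop at 30 labels/s: (3 × 3600 + 13 × 60 + 54) × 30 + 19 = 349039.
Minute boundaries passed: 193; those not divisible by 10: 193 − 19 = 174; dropped labels = 2 × 174 = 348.
Actual frame index = 349039 − 348 = 348691.

348691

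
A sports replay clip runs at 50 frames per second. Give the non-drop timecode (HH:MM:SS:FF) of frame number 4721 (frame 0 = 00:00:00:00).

00:01:34:21

4721 ÷ 50 = 94 full seconds, remainder 21 frames.
94 s = 0 h 1 min 34 s.
Timecode: 00:01:34:21.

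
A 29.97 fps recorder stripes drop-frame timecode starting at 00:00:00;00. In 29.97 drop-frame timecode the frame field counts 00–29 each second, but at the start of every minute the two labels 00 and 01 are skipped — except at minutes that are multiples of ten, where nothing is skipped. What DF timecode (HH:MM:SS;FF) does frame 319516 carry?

02:57:41;06

Each 10-minute DF block holds 10 × 60 × 30 − 9 × 2 = 17982 frames. 319516 ÷ 17982 → 17 full blocks, remainder 13822.
Within the partial block the first minute is 1800 frames and each further minute 1798, so 7 further minute boundaries passed. Total skipped labels = 18 × 17 + 2 × 7 = 320.
Non-drop label index = 319516 + 320 = 319836; at 30 labels/s that is 02:57:41:06, i.e. DF 02:57:41;06.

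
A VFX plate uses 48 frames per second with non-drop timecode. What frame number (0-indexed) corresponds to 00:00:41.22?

1990

Total seconds to the label: (0 × 3600 + 0 × 60 + 41) = 41.
Frame index = 41 × 48 + 22 = 1990.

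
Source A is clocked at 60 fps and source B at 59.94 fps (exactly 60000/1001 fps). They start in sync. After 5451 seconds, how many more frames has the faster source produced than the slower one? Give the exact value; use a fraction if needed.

327060/1001 frames

A emits 60 × 5451 = 327060 frames; B emits 60000/1001 × 5451 = 327060000/1001.
Difference = 327060/1001 frames (≈ 326.7333); B is behind A.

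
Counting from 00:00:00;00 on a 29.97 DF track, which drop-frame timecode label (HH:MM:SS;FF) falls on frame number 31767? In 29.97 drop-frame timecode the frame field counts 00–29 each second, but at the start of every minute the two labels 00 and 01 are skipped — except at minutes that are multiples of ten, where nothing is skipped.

00:17:39;29

Ten DF minutes hold 17982 frames, so frame 31767 lies in block 1 (frames 17982–35963) with 13785 frames into that block.
The block's first minute is 1800 frames and the rest 1798 each; 13785 frames reaches minute 7, so 1 × 18 + 7 × 2 = 32 labels have been skipped so far.
Adding those back, label number 31767 + 32 = 31799 at 30 labels/s is 1059 s + 29 f = 0 h 17 min 39 s frame 29, i.e. 00:17:39;29.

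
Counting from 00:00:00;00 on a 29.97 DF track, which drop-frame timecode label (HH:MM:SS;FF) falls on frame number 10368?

Each 10-minute DF block holds 10 × 60 × 30 − 9 × 2 = 17982 frames. 10368 ÷ 17982 → 0 full blocks, remainder 10368.
Within the partial block the first minute is 1800 frames and each further minute 1798, so 5 further minute boundaries passed. Total skipped labels = 18 × 0 + 2 × 5 = 10.
Non-drop label index = 10368 + 10 = 10378; at 30 labels/s that is 00:05:45:28, i.e. DF 00:05:45;28.

00:05:45;28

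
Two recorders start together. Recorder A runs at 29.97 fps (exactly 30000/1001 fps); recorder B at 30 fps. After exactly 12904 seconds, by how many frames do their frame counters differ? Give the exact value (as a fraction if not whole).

387120/1001 frames

A emits 30000/1001 × 12904 = 387120000/1001 frames; B emits 30 × 12904 = 387120.
Difference = 387120/1001 frames (≈ 386.7333); B is ahead of A.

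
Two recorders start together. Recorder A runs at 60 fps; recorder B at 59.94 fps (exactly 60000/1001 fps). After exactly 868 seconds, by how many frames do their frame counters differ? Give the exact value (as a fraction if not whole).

7440/143 frames

A emits 60 × 868 = 52080 frames; B emits 60000/1001 × 868 = 7440000/143.
Difference = 7440/143 frames (≈ 52.0280); B is behind A.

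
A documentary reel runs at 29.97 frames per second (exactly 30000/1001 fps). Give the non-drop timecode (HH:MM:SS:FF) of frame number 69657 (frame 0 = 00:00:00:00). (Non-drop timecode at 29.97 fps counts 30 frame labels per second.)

00:38:41:27

69657 ÷ 30 = 2321 full seconds, remainder 27 frames.
2321 s = 0 h 38 min 41 s.
Timecode: 00:38:41:27.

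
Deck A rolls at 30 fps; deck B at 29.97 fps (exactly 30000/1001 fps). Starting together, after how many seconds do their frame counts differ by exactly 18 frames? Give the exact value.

The gap grows by |30000/1001 − 30| = 30/1001 frames per second.
Time for a 18-frame gap: 18 ÷ (30/1001) = 600.6 s.

600.6 seconds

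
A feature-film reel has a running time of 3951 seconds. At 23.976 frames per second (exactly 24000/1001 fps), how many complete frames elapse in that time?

94729 frames

Frames = 3951 × 24000/1001 = 94824000/1001 ≈ 94729.2707.
Complete frames: 94729.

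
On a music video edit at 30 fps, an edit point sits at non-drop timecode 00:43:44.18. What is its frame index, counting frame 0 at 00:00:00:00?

Total seconds to the label: (0 × 3600 + 43 × 60 + 44) = 2624.
Frame index = 2624 × 30 + 18 = 78738.

frame 78738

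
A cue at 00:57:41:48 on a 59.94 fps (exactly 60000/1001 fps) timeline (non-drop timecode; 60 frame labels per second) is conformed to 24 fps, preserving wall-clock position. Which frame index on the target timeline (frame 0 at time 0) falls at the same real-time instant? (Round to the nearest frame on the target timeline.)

frame 83166

Source frame index: (0×3600 + 57×60 + 41) × 60 + 48 = 207708.
Real time: 207708 / (60000/1001) = 17326309/5000 s.
Target frame: (17326309/5000) × (24) = 51978927/625 ≈ 83166.283 → 83166.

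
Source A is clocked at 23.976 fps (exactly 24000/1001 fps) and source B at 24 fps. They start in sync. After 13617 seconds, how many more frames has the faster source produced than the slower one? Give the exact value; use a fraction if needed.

326808/1001 frames

A emits 24000/1001 × 13617 = 326808000/1001 frames; B emits 24 × 13617 = 326808.
Difference = 326808/1001 frames (≈ 326.4815); B is ahead of A.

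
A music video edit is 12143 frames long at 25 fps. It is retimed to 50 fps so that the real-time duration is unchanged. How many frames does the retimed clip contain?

Target frames = source frames × (target rate / source rate) = 12143 × (50)/(25) = 12143 × 2 = 24286.

24286 frames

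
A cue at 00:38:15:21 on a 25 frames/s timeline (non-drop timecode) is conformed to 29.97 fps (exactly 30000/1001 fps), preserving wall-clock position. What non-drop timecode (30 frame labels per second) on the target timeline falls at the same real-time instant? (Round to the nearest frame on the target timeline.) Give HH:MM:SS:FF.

Source frame index: (0×3600 + 38×60 + 15) × 25 + 21 = 57396.
Real time: 57396 / (25) = 57396/25 s.
Target frame: (57396/25) × (30000/1001) = 68875200/1001 ≈ 68806.394 → 68806.
At 30 labels/s: frame 68806 → 00:38:13:16.

00:38:13:16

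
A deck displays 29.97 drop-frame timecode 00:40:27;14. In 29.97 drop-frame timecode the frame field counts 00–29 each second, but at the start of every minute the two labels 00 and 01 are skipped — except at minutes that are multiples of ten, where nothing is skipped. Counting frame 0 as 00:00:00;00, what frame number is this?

72752

As if non-drop at 30 labels/s: (0 × 3600 + 40 × 60 + 27) × 30 + 14 = 72824.
Minute boundaries passed: 40; those not divisible by 10: 40 − 4 = 36; dropped labels = 2 × 36 = 72.
Actual frame index = 72824 − 72 = 72752.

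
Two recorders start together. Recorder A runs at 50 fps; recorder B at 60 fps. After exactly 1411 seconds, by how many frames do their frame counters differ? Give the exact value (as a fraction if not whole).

A emits 50 × 1411 = 70550 frames; B emits 60 × 1411 = 84660.
Difference = 14110 frames; B is ahead of A.

14110 frames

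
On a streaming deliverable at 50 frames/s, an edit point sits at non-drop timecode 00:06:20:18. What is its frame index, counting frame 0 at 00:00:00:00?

frame 19018

Total seconds to the label: (0 × 3600 + 6 × 60 + 20) = 380.
Frame index = 380 × 50 + 18 = 19018.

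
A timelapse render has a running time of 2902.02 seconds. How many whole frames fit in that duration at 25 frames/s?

Frames = 2902.02 × 25 = 145101/2 ≈ 72550.5000.
Complete frames: 72550.

72550 frames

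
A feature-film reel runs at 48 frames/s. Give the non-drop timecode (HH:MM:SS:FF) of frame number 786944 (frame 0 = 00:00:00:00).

04:33:14:32

786944 ÷ 48 = 16394 full seconds, remainder 32 frames.
16394 s = 4 h 33 min 14 s.
Timecode: 04:33:14:32.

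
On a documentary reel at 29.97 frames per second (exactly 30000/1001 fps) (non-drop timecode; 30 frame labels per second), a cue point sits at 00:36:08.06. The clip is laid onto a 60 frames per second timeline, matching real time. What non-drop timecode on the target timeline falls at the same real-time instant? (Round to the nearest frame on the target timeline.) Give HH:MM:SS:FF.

00:36:10:22

Source frame index: (0×3600 + 36×60 + 8) × 30 + 6 = 65046.
Real time: 65046 / (30000/1001) = 10851841/5000 s.
Target frame: (10851841/5000) × (60) = 32555523/250 ≈ 130222.092 → 130222.
At 60 labels/s: frame 130222 → 00:36:10:22.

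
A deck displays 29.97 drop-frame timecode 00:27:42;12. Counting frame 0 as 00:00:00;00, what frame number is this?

49822

Complete 10-minute blocks: 2, each 17982 frames → 35964.
Remaining 7 whole minutes in the current block: 1800 + 6 × 1798 = 12588 frames.
Within the current minute: 42 × 30 + 12 − 2 = 1270 (labels ;00/;01 skipped at this minute). Total = 35964 + 12588 + 1270 = 49822.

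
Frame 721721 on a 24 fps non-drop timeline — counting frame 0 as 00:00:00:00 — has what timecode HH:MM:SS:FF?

721721 ÷ 24 = 30071 full seconds, remainder 17 frames.
30071 s = 8 h 21 min 11 s.
Timecode: 08:21:11:17.

08:21:11:17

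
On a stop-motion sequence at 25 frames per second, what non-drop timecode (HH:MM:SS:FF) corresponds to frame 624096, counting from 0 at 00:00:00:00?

06:56:03:21

624096 ÷ 25 = 24963 full seconds, remainder 21 frames.
24963 s = 6 h 56 min 3 s.
Timecode: 06:56:03:21.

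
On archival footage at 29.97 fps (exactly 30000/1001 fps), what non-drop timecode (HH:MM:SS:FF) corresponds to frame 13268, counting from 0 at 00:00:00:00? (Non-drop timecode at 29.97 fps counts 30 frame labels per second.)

00:07:22:08

13268 ÷ 30 = 442 full seconds, remainder 8 frames.
442 s = 0 h 7 min 22 s.
Timecode: 00:07:22:08.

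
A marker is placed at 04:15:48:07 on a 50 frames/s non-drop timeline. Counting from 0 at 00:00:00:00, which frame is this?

frame 767407

Total seconds to the label: (4 × 3600 + 15 × 60 + 48) = 15348.
Frame index = 15348 × 50 + 7 = 767407.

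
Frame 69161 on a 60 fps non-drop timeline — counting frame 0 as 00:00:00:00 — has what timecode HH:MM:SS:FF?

00:19:12:41

69161 ÷ 60 = 1152 full seconds, remainder 41 frames.
1152 s = 0 h 19 min 12 s.
Timecode: 00:19:12:41.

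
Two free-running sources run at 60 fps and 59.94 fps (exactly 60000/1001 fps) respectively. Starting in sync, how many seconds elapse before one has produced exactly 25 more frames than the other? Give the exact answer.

5005/12 seconds

The gap grows by |60000/1001 − 60| = 60/1001 frames per second.
Time for a 25-frame gap: 25 ÷ (60/1001) = 5005/12 s.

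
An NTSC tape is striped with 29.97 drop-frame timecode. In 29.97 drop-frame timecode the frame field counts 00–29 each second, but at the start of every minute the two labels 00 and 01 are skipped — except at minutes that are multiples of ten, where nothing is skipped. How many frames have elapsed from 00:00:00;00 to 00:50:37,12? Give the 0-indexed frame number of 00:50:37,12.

91032

Complete 10-minute blocks: 5, each 17982 frames → 89910.
Remaining 0 whole minutes in the current block: 0 frames.
Within the current minute: 37 × 30 + 12 = 1122. Total = 89910 + 0 + 1122 = 91032.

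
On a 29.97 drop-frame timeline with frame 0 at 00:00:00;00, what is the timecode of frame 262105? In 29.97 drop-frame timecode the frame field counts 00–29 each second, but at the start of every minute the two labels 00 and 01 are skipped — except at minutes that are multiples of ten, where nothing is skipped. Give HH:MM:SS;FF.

Each 10-minute DF block holds 10 × 60 × 30 − 9 × 2 = 17982 frames. 262105 ÷ 17982 → 14 full blocks, remainder 10357.
Within the partial block the first minute is 1800 frames and each further minute 1798, so 5 further minute boundaries passed. Total skipped labels = 18 × 14 + 2 × 5 = 262.
Non-drop label index = 262105 + 262 = 262367; at 30 labels/s that is 02:25:45:17, i.e. DF 02:25:45;17.

02:25:45;17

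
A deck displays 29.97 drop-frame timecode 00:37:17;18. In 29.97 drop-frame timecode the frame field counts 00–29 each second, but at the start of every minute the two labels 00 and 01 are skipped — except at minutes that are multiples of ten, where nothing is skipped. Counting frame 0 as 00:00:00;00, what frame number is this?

Complete 10-minute blocks: 3, each 17982 frames → 53946.
Remaining 7 whole minutes in the current block: 1800 + 6 × 1798 = 12588 frames.
Within the current minute: 17 × 30 + 18 − 2 = 526 (labels ;00/;01 skipped at this minute). Total = 53946 + 12588 + 526 = 67060.

67060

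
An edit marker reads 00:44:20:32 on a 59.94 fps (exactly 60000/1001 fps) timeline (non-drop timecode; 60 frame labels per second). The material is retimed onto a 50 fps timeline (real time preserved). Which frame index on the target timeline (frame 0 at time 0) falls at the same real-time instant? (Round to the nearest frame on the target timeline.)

frame 133160

Source frame index: (0×3600 + 44×60 + 20) × 60 + 32 = 159632.
Real time: 159632 / (60000/1001) = 9986977/3750 s.
Target frame: (9986977/3750) × (50) = 9986977/75 ≈ 133159.693 → 133160.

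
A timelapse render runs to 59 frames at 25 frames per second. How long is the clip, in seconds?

2.36 seconds

Running time = 59 / (25) = 2.36 s.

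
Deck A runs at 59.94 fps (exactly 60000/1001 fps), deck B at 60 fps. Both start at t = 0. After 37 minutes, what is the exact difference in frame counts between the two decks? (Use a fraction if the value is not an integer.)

37 min = 2220 s.
A emits 60000/1001 × 2220 = 133200000/1001 frames; B emits 60 × 2220 = 133200.
Difference = 133200/1001 frames (≈ 133.0669); B is ahead of A.

133200/1001 frames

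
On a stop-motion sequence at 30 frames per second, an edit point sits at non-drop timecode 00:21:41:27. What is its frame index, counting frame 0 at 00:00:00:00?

Total seconds to the label: (0 × 3600 + 21 × 60 + 41) = 1301.
Frame index = 1301 × 30 + 27 = 39057.

39057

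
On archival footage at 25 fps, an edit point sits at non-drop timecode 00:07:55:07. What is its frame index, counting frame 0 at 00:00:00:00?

Total seconds to the label: (0 × 3600 + 7 × 60 + 55) = 475.
Frame index = 475 × 25 + 7 = 11882.

11882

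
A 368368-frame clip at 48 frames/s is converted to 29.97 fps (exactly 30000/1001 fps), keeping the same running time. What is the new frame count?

230000 frames

Target frames = source frames × (target rate / source rate) = 368368 × (30000/1001)/(48) = 368368 × 625/1001 = 230000.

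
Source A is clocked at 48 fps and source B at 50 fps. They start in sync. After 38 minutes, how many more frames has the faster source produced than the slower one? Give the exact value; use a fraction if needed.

4560 frames

38 min = 2280 s.
A emits 48 × 2280 = 109440 frames; B emits 50 × 2280 = 114000.
Difference = 4560 frames; B is ahead of A.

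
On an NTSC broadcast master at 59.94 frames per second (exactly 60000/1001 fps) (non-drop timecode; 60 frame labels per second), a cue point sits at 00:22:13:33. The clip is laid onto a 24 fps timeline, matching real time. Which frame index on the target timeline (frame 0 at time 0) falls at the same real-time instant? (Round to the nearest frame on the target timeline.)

frame 32037

Source frame index: (0×3600 + 22×60 + 13) × 60 + 33 = 80013.
Real time: 80013 / (60000/1001) = 26697671/20000 s.
Target frame: (26697671/20000) × (24) = 80093013/2500 ≈ 32037.205 → 32037.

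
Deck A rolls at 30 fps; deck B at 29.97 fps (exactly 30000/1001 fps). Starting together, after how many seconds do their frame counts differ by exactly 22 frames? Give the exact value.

11011/15 seconds

The gap grows by |30000/1001 − 30| = 30/1001 frames per second.
Time for a 22-frame gap: 22 ÷ (30/1001) = 11011/15 s.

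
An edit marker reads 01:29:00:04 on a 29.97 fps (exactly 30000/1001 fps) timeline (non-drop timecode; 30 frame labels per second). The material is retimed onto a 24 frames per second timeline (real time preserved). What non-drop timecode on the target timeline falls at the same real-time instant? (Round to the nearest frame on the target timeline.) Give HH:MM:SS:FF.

01:29:05:11

Source frame index: (1×3600 + 29×60 + 0) × 30 + 4 = 160204.
Real time: 160204 / (30000/1001) = 40091051/7500 s.
Target frame: (40091051/7500) × (24) = 80182102/625 ≈ 128291.363 → 128291.
At 24 labels/s: frame 128291 → 01:29:05:11.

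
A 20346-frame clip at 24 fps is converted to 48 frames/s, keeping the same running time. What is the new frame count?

40692 frames

Frames at target rate = 20346 × (48) / (24) = 40692.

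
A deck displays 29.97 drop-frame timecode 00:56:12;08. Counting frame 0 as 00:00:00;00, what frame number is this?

Complete 10-minute blocks: 5, each 17982 frames → 89910.
Remaining 6 whole minutes in the current block: 1800 + 5 × 1798 = 10790 frames.
Within the current minute: 12 × 30 + 8 − 2 = 366 (labels ;00/;01 skipped at this minute). Total = 89910 + 10790 + 366 = 101066.

101066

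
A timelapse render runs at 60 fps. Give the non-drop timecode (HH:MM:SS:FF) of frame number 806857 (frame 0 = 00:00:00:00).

03:44:07:37

806857 ÷ 60 = 13447 full seconds, remainder 37 frames.
13447 s = 3 h 44 min 7 s.
Timecode: 03:44:07:37.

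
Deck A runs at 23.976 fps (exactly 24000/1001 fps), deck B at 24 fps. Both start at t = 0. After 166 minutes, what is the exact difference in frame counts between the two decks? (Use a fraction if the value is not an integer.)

239040/1001 frames

166 min = 9960 s.
A emits 24000/1001 × 9960 = 239040000/1001 frames; B emits 24 × 9960 = 239040.
Difference = 239040/1001 frames (≈ 238.8012); B is ahead of A.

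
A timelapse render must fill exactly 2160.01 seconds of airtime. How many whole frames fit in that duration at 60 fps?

Frames = 2160.01 × 60 = 648003/5 ≈ 129600.6000.
Complete frames: 129600.

129600 frames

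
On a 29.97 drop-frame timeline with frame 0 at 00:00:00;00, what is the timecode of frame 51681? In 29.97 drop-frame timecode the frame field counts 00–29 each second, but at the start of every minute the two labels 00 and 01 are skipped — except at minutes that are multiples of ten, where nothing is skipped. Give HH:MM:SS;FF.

Each 10-minute DF block holds 10 × 60 × 30 − 9 × 2 = 17982 frames. 51681 ÷ 17982 → 2 full blocks, remainder 15717.
Within the partial block the first minute is 1800 frames and each further minute 1798, so 8 further minute boundaries passed. Total skipped labels = 18 × 2 + 2 × 8 = 52.
Non-drop label index = 51681 + 52 = 51733; at 30 labels/s that is 00:28:44:13, i.e. DF 00:28:44;13.

00:28:44;13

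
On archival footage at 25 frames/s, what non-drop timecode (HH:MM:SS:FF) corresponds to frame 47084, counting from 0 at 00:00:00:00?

00:31:23:09

47084 ÷ 25 = 1883 full seconds, remainder 9 frames.
1883 s = 0 h 31 min 23 s.
Timecode: 00:31:23:09.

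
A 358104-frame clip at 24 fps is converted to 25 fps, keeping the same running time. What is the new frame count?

Target frames = source frames × (target rate / source rate) = 358104 × (25)/(24) = 358104 × 25/24 = 373025.

373025 frames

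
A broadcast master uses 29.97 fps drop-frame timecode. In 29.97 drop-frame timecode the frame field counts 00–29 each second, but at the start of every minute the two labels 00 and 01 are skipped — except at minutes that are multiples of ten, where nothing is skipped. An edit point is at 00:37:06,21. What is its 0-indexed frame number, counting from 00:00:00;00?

Complete 10-minute blocks: 3, each 17982 frames → 53946.
Remaining 7 whole minutes in the current block: 1800 + 6 × 1798 = 12588 frames.
Within the current minute: 6 × 30 + 21 − 2 = 199 (labels ;00/;01 skipped at this minute). Total = 53946 + 12588 + 199 = 66733.

66733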